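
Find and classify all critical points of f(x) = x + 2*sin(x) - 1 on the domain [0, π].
f'(x) = 2*cos(x) + 1

Solve f'(x) = 0 on [0, π]:
  f'(x) = 0 ⇔ cos(x) = -1/2, i.e. x = ±arccos(-1/2) + 2nπ; keep the solutions lying in [0, π].
  ⇒ x = 2*pi/3 ≈ 2.0944

f''(x) = -2*sin(x)
Second-derivative test at each critical point:
  f''(2.0944) = -1.7321 < 0 → local maximum

Critical points: x = 2*pi/3 ≈ 2.0944 (local maximum)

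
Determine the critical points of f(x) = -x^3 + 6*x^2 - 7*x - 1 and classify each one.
f'(x) = -3*x^2 + 12*x - 7

Solve f'(x) = 0:
  3*x^2 - 12*x + 7 = 0 has no rational roots; quadratic formula: x = (12 ± √60)/6.
  ⇒ x = 2 - sqrt(15)/3 ≈ 0.7090, sqrt(15)/3 + 2 ≈ 3.2910

f''(x) = 12 - 6*x
Second-derivative test at each critical point:
  f''(0.7090) = 7.7460 > 0 → local minimum
  f''(3.2910) = -7.7460 < 0 → local maximum

Critical points: x = 2 - sqrt(15)/3 ≈ 0.7090 (local minimum); x = sqrt(15)/3 + 2 ≈ 3.2910 (local maximum)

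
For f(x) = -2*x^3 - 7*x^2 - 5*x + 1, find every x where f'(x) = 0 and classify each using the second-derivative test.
f'(x) = -6*x^2 - 14*x - 5

Solve f'(x) = 0:
  6*x^2 + 14*x + 5 = 0 has no rational roots; quadratic formula: x = (-14 ± √76)/12.
  ⇒ x = -7/6 - sqrt(19)/6 ≈ -1.8931, -7/6 + sqrt(19)/6 ≈ -0.4402

f''(x) = -12*x - 14
Second-derivative test at each critical point:
  f''(-1.8931) = 8.7178 > 0 → local minimum
  f''(-0.4402) = -8.7178 < 0 → local maximum

Critical points: x = -7/6 - sqrt(19)/6 ≈ -1.8931 (local minimum); x = -7/6 + sqrt(19)/6 ≈ -0.4402 (local maximum)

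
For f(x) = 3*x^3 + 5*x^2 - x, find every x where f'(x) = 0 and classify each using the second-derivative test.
f'(x) = 9*x^2 + 10*x - 1

Solve f'(x) = 0:
  9*x^2 + 10*x - 1 = 0 has no rational roots; quadratic formula: x = (-10 ± √136)/18.
  ⇒ x = -sqrt(34)/9 - 5/9 ≈ -1.2034, -5/9 + sqrt(34)/9 ≈ 0.0923

f''(x) = 18*x + 10
Second-derivative test at each critical point:
  f''(-1.2034) = -11.6619 < 0 → local maximum
  f''(0.0923) = 11.6619 > 0 → local minimum

Critical points: x = -sqrt(34)/9 - 5/9 ≈ -1.2034 (local maximum); x = -5/9 + sqrt(34)/9 ≈ 0.0923 (local minimum)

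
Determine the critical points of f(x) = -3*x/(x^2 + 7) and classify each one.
f'(x) = 3*(x^2 - 7)/(x^2 + 7)^2

Solve f'(x) = 0:
  f'(x) = 3*(x^2 - 7)/(x^2 + 7)^2; the denominator is positive wherever f is defined, so f'(x) = 0 ⇔ 3*x^2 - 21 = 0.
  Factor: 3*x^2 - 21 = 3*(x^2 - 7); x^2 - 7 = 0 has no rational roots; quadratic formula: x = (0 ± √28)/2.
  ⇒ x = -sqrt(7) ≈ -2.6458, sqrt(7) ≈ 2.6458

f''(x) = 6*x*(21 - x^2)/(x^2 + 7)^3
Second-derivative test at each critical point:
  f''(-2.6458) = -0.0810 < 0 → local maximum
  f''(2.6458) = 0.0810 > 0 → local minimum

Critical points: x = -sqrt(7) ≈ -2.6458 (local maximum); x = sqrt(7) ≈ 2.6458 (local minimum)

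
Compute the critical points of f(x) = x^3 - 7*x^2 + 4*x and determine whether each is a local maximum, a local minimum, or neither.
f'(x) = 3*x^2 - 14*x + 4

Solve f'(x) = 0:
  3*x^2 - 14*x + 4 = 0 has no rational roots; quadratic formula: x = (14 ± √148)/6.
  ⇒ x = 7/3 - sqrt(37)/3 ≈ 0.3057, sqrt(37)/3 + 7/3 ≈ 4.3609

f''(x) = 6*x - 14
Second-derivative test at each critical point:
  f''(0.3057) = -12.1655 < 0 → local maximum
  f''(4.3609) = 12.1655 > 0 → local minimum

Critical points: x = 7/3 - sqrt(37)/3 ≈ 0.3057 (local maximum); x = sqrt(37)/3 + 7/3 ≈ 4.3609 (local minimum)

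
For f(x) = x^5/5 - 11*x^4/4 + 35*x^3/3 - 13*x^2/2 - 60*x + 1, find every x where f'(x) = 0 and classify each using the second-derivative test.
f'(x) = x^4 - 11*x^3 + 35*x^2 - 13*x - 60

Solve f'(x) = 0:
  Factor: x^4 - 11*x^3 + 35*x^2 - 13*x - 60 = (x - 5)*(x - 4)*(x - 3)*(x + 1) = 0.
  ⇒ x = -1, 3, 4, 5

f''(x) = 4*x^3 - 33*x^2 + 70*x - 13
Second-derivative test at each critical point:
  f''(-1) = -120 < 0 → local maximum
  f''(3) = 8 > 0 → local minimum
  f''(4) = -5 < 0 → local maximum
  f''(5) = 12 > 0 → local minimum

Critical points: x = -1 (local maximum); x = 3 (local minimum); x = 4 (local maximum); x = 5 (local minimum)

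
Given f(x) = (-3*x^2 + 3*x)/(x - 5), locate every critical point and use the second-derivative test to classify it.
f'(x) = 3*(-x^2 + 10*x - 5)/(x^2 - 10*x + 25)

Solve f'(x) = 0:
  f'(x) = -3*(x^2 - 10*x + 5)/(x - 5)^2; the denominator is positive wherever f is defined, so f'(x) = 0 ⇔ -3*x^2 + 30*x - 15 = 0.
  Factor: -3*x^2 + 30*x - 15 = -3*(x^2 - 10*x + 5); x^2 - 10*x + 5 = 0 has no rational roots; quadratic formula: x = (10 ± √80)/2.
  ⇒ x = 5 - 2*sqrt(5) ≈ 0.5279, 2*sqrt(5) + 5 ≈ 9.4721

f''(x) = -120/(x^3 - 15*x^2 + 75*x - 125)
Second-derivative test at each critical point:
  f''(0.5279) = 1.3416 > 0 → local minimum
  f''(9.4721) = -1.3416 < 0 → local maximum

Critical points: x = 5 - 2*sqrt(5) ≈ 0.5279 (local minimum); x = 2*sqrt(5) + 5 ≈ 9.4721 (local maximum)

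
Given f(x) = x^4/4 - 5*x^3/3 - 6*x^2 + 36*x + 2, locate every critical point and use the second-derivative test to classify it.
f'(x) = x^3 - 5*x^2 - 12*x + 36

Solve f'(x) = 0:
  Factor: x^3 - 5*x^2 - 12*x + 36 = (x - 6)*(x - 2)*(x + 3) = 0.
  ⇒ x = -3, 2, 6

f''(x) = 3*x^2 - 10*x - 12
Second-derivative test at each critical point:
  f''(-3) = 45 > 0 → local minimum
  f''(2) = -20 < 0 → local maximum
  f''(6) = 36 > 0 → local minimum

Critical points: x = -3 (local minimum); x = 2 (local maximum); x = 6 (local minimum)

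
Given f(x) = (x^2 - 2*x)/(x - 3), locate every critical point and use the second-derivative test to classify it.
f'(x) = (x^2 - 6*x + 6)/(x^2 - 6*x + 9)

Solve f'(x) = 0:
  f'(x) = (x^2 - 6*x + 6)/(x - 3)^2; the denominator is positive wherever f is defined, so f'(x) = 0 ⇔ x^2 - 6*x + 6 = 0.
  x^2 - 6*x + 6 = 0 has no rational roots; quadratic formula: x = (6 ± √12)/2.
  ⇒ x = 3 - sqrt(3) ≈ 1.2679, sqrt(3) + 3 ≈ 4.7321

f''(x) = 6/(x^3 - 9*x^2 + 27*x - 27)
Second-derivative test at each critical point:
  f''(1.2679) = -1.1547 < 0 → local maximum
  f''(4.7321) = 1.1547 > 0 → local minimum

Critical points: x = 3 - sqrt(3) ≈ 1.2679 (local maximum); x = sqrt(3) + 3 ≈ 4.7321 (local minimum)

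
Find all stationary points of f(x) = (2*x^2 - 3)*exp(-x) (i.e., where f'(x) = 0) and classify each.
f'(x) = (-2*x^2 + 4*x + 3)*exp(-x)

Solve f'(x) = 0:
  f'(x) = (-2*x^2 + 4*x + 3)·exp(-x) and exp(-x) > 0 for every x, so f'(x) = 0 ⇔ -2*x^2 + 4*x + 3 = 0.
  2*x^2 - 4*x - 3 = 0 has no rational roots; quadratic formula: x = (4 ± √40)/4.
  ⇒ x = 1 - sqrt(10)/2 ≈ -0.5811, 1 + sqrt(10)/2 ≈ 2.5811

f''(x) = (2*x^2 - 8*x + 1)*exp(-x)
Second-derivative test at each critical point:
  f''(-0.5811) = 11.3088 > 0 → local minimum
  f''(2.5811) = -0.4787 < 0 → local maximum

Critical points: x = 1 - sqrt(10)/2 ≈ -0.5811 (local minimum); x = 1 + sqrt(10)/2 ≈ 2.5811 (local maximum)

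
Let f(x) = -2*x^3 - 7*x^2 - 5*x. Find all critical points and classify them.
f'(x) = -6*x^2 - 14*x - 5

Solve f'(x) = 0:
  6*x^2 + 14*x + 5 = 0 has no rational roots; quadratic formula: x = (-14 ± √76)/12.
  ⇒ x = -7/6 - sqrt(19)/6 ≈ -1.8931, -7/6 + sqrt(19)/6 ≈ -0.4402

f''(x) = -12*x - 14
Second-derivative test at each critical point:
  f''(-1.8931) = 8.7178 > 0 → local minimum
  f''(-0.4402) = -8.7178 < 0 → local maximum

Critical points: x = -7/6 - sqrt(19)/6 ≈ -1.8931 (local minimum); x = -7/6 + sqrt(19)/6 ≈ -0.4402 (local maximum)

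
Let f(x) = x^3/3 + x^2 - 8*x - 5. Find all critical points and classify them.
f'(x) = x^2 + 2*x - 8

Solve f'(x) = 0:
  Factor: x^2 + 2*x - 8 = (x - 2)*(x + 4) = 0.
  ⇒ x = -4, 2

f''(x) = 2*x + 2
Second-derivative test at each critical point:
  f''(-4) = -6 < 0 → local maximum
  f''(2) = 6 > 0 → local minimum

Critical points: x = -4 (local maximum); x = 2 (local minimum)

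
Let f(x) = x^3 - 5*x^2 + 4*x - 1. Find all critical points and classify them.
f'(x) = 3*x^2 - 10*x + 4

Solve f'(x) = 0:
  3*x^2 - 10*x + 4 = 0 has no rational roots; quadratic formula: x = (10 ± √52)/6.
  ⇒ x = 5/3 - sqrt(13)/3 ≈ 0.4648, sqrt(13)/3 + 5/3 ≈ 2.8685

f''(x) = 6*x - 10
Second-derivative test at each critical point:
  f''(0.4648) = -7.2111 < 0 → local maximum
  f''(2.8685) = 7.2111 > 0 → local minimum

Critical points: x = 5/3 - sqrt(13)/3 ≈ 0.4648 (local maximum); x = sqrt(13)/3 + 5/3 ≈ 2.8685 (local minimum)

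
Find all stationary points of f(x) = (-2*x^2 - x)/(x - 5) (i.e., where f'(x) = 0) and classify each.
f'(x) = (-2*x^2 + 20*x + 5)/(x^2 - 10*x + 25)

Solve f'(x) = 0:
  f'(x) = -(2*x^2 - 20*x - 5)/(x - 5)^2; the denominator is positive wherever f is defined, so f'(x) = 0 ⇔ -2*x^2 + 20*x + 5 = 0.
  2*x^2 - 20*x - 5 = 0 has no rational roots; quadratic formula: x = (20 ± √440)/4.
  ⇒ x = 5 - sqrt(110)/2 ≈ -0.2440, 5 + sqrt(110)/2 ≈ 10.2440

f''(x) = -110/(x^3 - 15*x^2 + 75*x - 125)
Second-derivative test at each critical point:
  f''(-0.2440) = 0.7628 > 0 → local minimum
  f''(10.2440) = -0.7628 < 0 → local maximum

Critical points: x = 5 - sqrt(110)/2 ≈ -0.2440 (local minimum); x = 5 + sqrt(110)/2 ≈ 10.2440 (local maximum)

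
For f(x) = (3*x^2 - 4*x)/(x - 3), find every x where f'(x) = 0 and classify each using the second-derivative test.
f'(x) = 3*(x^2 - 6*x + 4)/(x^2 - 6*x + 9)

Solve f'(x) = 0:
  f'(x) = 3*(x^2 - 6*x + 4)/(x - 3)^2; the denominator is positive wherever f is defined, so f'(x) = 0 ⇔ 3*x^2 - 18*x + 12 = 0.
  Factor: 3*x^2 - 18*x + 12 = 3*(x^2 - 6*x + 4); x^2 - 6*x + 4 = 0 has no rational roots; quadratic formula: x = (6 ± √20)/2.
  ⇒ x = 3 - sqrt(5) ≈ 0.7639, sqrt(5) + 3 ≈ 5.2361

f''(x) = 30/(x^3 - 9*x^2 + 27*x - 27)
Second-derivative test at each critical point:
  f''(0.7639) = -2.6833 < 0 → local maximum
  f''(5.2361) = 2.6833 > 0 → local minimum

Critical points: x = 3 - sqrt(5) ≈ 0.7639 (local maximum); x = sqrt(5) + 3 ≈ 5.2361 (local minimum)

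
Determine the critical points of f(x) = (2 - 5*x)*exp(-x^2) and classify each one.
f'(x) = (2*x*(5*x - 2) - 5)*exp(-x^2)

Solve f'(x) = 0:
  f'(x) = (10*x^2 - 4*x - 5)·exp(-x^2) and exp(-x^2) > 0 for every x, so f'(x) = 0 ⇔ 10*x^2 - 4*x - 5 = 0.
  10*x^2 - 4*x - 5 = 0 has no rational roots; quadratic formula: x = (4 ± √216)/20.
  ⇒ x = 1/5 - 3*sqrt(6)/10 ≈ -0.5348, 1/5 + 3*sqrt(6)/10 ≈ 0.9348

f''(x) = 2*(2*x^2*(2 - 5*x) + 15*x - 2)*exp(-x^2)
Second-derivative test at each critical point:
  f''(-0.5348) = -11.0406 < 0 → local maximum
  f''(0.9348) = 6.1331 > 0 → local minimum

Critical points: x = 1/5 - 3*sqrt(6)/10 ≈ -0.5348 (local maximum); x = 1/5 + 3*sqrt(6)/10 ≈ 0.9348 (local minimum)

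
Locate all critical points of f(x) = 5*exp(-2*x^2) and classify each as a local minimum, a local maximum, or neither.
f'(x) = -20*x*exp(-2*x^2)

Solve f'(x) = 0:
  f'(x) = (-20*x)·exp(-2*x^2) and exp(-2*x^2) > 0 for every x, so f'(x) = 0 ⇔ -20*x = 0.
  -20*x = 0.
  ⇒ x = 0

f''(x) = 20*(4*x^2 - 1)*exp(-2*x^2)
Second-derivative test at each critical point:
  f''(0) = -20 < 0 → local maximum

Critical points: x = 0 (local maximum)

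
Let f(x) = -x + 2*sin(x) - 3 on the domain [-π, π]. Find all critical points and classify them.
f'(x) = 2*cos(x) - 1

Solve f'(x) = 0 on [-π, π]:
  f'(x) = 0 ⇔ cos(x) = 1/2, i.e. x = ±arccos(1/2) + 2nπ; keep the solutions lying in [-π, π].
  ⇒ x = -pi/3 ≈ -1.0472, pi/3 ≈ 1.0472

f''(x) = -2*sin(x)
Second-derivative test at each critical point:
  f''(-1.0472) = 1.7321 > 0 → local minimum
  f''(1.0472) = -1.7321 < 0 → local maximum

Critical points: x = -pi/3 ≈ -1.0472 (local minimum); x = pi/3 ≈ 1.0472 (local maximum)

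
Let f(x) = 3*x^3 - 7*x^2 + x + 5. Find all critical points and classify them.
f'(x) = 9*x^2 - 14*x + 1

Solve f'(x) = 0:
  9*x^2 - 14*x + 1 = 0 has no rational roots; quadratic formula: x = (14 ± √160)/18.
  ⇒ x = 7/9 - 2*sqrt(10)/9 ≈ 0.0750, 2*sqrt(10)/9 + 7/9 ≈ 1.4805

f''(x) = 18*x - 14
Second-derivative test at each critical point:
  f''(0.0750) = -12.6491 < 0 → local maximum
  f''(1.4805) = 12.6491 > 0 → local minimum

Critical points: x = 7/9 - 2*sqrt(10)/9 ≈ 0.0750 (local maximum); x = 2*sqrt(10)/9 + 7/9 ≈ 1.4805 (local minimum)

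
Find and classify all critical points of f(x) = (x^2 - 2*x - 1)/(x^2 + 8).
f'(x) = 2*(x^2 + 9*x - 8)/(x^4 + 16*x^2 + 64)

Solve f'(x) = 0:
  f'(x) = 2*(x^2 + 9*x - 8)/(x^2 + 8)^2; the denominator is positive wherever f is defined, so f'(x) = 0 ⇔ 2*x^2 + 18*x - 16 = 0.
  Factor: 2*x^2 + 18*x - 16 = 2*(x^2 + 9*x - 8); x^2 + 9*x - 8 = 0 has no rational roots; quadratic formula: x = (-9 ± √113)/2.
  ⇒ x = -sqrt(113)/2 - 9/2 ≈ -9.8151, -9/2 + sqrt(113)/2 ≈ 0.8151

f''(x) = 2*(-2*x^3 - 27*x^2 + 48*x + 72)/(x^6 + 24*x^4 + 192*x^2 + 512)
Second-derivative test at each critical point:
  f''(-9.8151) = -0.0020 < 0 → local maximum
  f''(0.8151) = 0.2832 > 0 → local minimum

Critical points: x = -sqrt(113)/2 - 9/2 ≈ -9.8151 (local maximum); x = -9/2 + sqrt(113)/2 ≈ 0.8151 (local minimum)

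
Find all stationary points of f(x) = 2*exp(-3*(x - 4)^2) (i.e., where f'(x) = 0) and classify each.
f'(x) = 12*(4 - x)*exp(-3*(x - 4)^2)

Solve f'(x) = 0:
  f'(x) = (48 - 12*x)·exp(-3*(x - 4)^2) and exp(-3*(x - 4)^2) > 0 for every x, so f'(x) = 0 ⇔ 48 - 12*x = 0.
  Factor: 48 - 12*x = -12*(x - 4) = 0.
  ⇒ x = 4

f''(x) = 12*(6*(x - 4)^2 - 1)*exp(-3*(x - 4)^2)
Second-derivative test at each critical point:
  f''(4) = -12 < 0 → local maximum

Critical points: x = 4 (local maximum)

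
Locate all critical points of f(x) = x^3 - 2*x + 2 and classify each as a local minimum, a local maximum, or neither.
f'(x) = 3*x^2 - 2

Solve f'(x) = 0:
  3*x^2 - 2 = 0 has no rational roots; quadratic formula: x = (0 ± √24)/6.
  ⇒ x = -sqrt(6)/3 ≈ -0.8165, sqrt(6)/3 ≈ 0.8165

f''(x) = 6*x
Second-derivative test at each critical point:
  f''(-0.8165) = -4.8990 < 0 → local maximum
  f''(0.8165) = 4.8990 > 0 → local minimum

Critical points: x = -sqrt(6)/3 ≈ -0.8165 (local maximum); x = sqrt(6)/3 ≈ 0.8165 (local minimum)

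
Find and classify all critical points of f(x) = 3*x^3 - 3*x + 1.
f'(x) = 9*x^2 - 3

Solve f'(x) = 0:
  Factor: 9*x^2 - 3 = 3*(3*x^2 - 1); 3*x^2 - 1 = 0 has no rational roots; quadratic formula: x = (0 ± √12)/6.
  ⇒ x = -sqrt(3)/3 ≈ -0.5774, sqrt(3)/3 ≈ 0.5774

f''(x) = 18*x
Second-derivative test at each critical point:
  f''(-0.5774) = -10.3923 < 0 → local maximum
  f''(0.5774) = 10.3923 > 0 → local minimum

Critical points: x = -sqrt(3)/3 ≈ -0.5774 (local maximum); x = sqrt(3)/3 ≈ 0.5774 (local minimum)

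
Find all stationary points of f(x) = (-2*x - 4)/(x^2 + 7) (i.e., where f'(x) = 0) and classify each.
f'(x) = 2*(-x^2 + 2*x*(x + 2) - 7)/(x^2 + 7)^2

Solve f'(x) = 0:
  f'(x) = 2*(x^2 + 4*x - 7)/(x^2 + 7)^2; the denominator is positive wherever f is defined, so f'(x) = 0 ⇔ 2*x^2 + 8*x - 14 = 0.
  Factor: 2*x^2 + 8*x - 14 = 2*(x^2 + 4*x - 7); x^2 + 4*x - 7 = 0 has no rational roots; quadratic formula: x = (-4 ± √44)/2.
  ⇒ x = -sqrt(11) - 2 ≈ -5.3166, -2 + sqrt(11) ≈ 1.3166

f''(x) = 4*(-4*x^2*(x + 2) + (3*x + 2)*(x^2 + 7))/(x^2 + 7)^3
Second-derivative test at each critical point:
  f''(-5.3166) = -0.0107 < 0 → local maximum
  f''(1.3166) = 0.1739 > 0 → local minimum

Critical points: x = -sqrt(11) - 2 ≈ -5.3166 (local maximum); x = -2 + sqrt(11) ≈ 1.3166 (local minimum)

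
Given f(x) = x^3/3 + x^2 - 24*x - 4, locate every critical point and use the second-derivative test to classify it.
f'(x) = x^2 + 2*x - 24

Solve f'(x) = 0:
  Factor: x^2 + 2*x - 24 = (x - 4)*(x + 6) = 0.
  ⇒ x = -6, 4

f''(x) = 2*x + 2
Second-derivative test at each critical point:
  f''(-6) = -10 < 0 → local maximum
  f''(4) = 10 > 0 → local minimum

Critical points: x = -6 (local maximum); x = 4 (local minimum)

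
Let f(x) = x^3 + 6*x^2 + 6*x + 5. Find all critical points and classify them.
f'(x) = 3*x^2 + 12*x + 6

Solve f'(x) = 0:
  Factor: 3*x^2 + 12*x + 6 = 3*(x^2 + 4*x + 2); x^2 + 4*x + 2 = 0 has no rational roots; quadratic formula: x = (-4 ± √8)/2.
  ⇒ x = -2 - sqrt(2) ≈ -3.4142, -2 + sqrt(2) ≈ -0.5858

f''(x) = 6*x + 12
Second-derivative test at each critical point:
  f''(-3.4142) = -8.4853 < 0 → local maximum
  f''(-0.5858) = 8.4853 > 0 → local minimum

Critical points: x = -2 - sqrt(2) ≈ -3.4142 (local maximum); x = -2 + sqrt(2) ≈ -0.5858 (local minimum)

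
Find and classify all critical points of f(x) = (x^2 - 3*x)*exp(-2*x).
f'(x) = (-2*x^2 + 8*x - 3)*exp(-2*x)

Solve f'(x) = 0:
  f'(x) = (-2*x^2 + 8*x - 3)·exp(-2*x) and exp(-2*x) > 0 for every x, so f'(x) = 0 ⇔ -2*x^2 + 8*x - 3 = 0.
  2*x^2 - 8*x + 3 = 0 has no rational roots; quadratic formula: x = (8 ± √40)/4.
  ⇒ x = 2 - sqrt(10)/2 ≈ 0.4189, sqrt(10)/2 + 2 ≈ 3.5811

f''(x) = 2*(2*x^2 - 10*x + 7)*exp(-2*x)
Second-derivative test at each critical point:
  f''(0.4189) = 2.7366 > 0 → local minimum
  f''(3.5811) = -0.0049 < 0 → local maximum

Critical points: x = 2 - sqrt(10)/2 ≈ 0.4189 (local minimum); x = sqrt(10)/2 + 2 ≈ 3.5811 (local maximum)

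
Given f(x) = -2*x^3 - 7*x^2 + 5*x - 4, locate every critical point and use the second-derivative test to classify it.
f'(x) = -6*x^2 - 14*x + 5

Solve f'(x) = 0:
  6*x^2 + 14*x - 5 = 0 has no rational roots; quadratic formula: x = (-14 ± √316)/12.
  ⇒ x = -sqrt(79)/6 - 7/6 ≈ -2.6480, -7/6 + sqrt(79)/6 ≈ 0.3147

f''(x) = -12*x - 14
Second-derivative test at each critical point:
  f''(-2.6480) = 17.7764 > 0 → local minimum
  f''(0.3147) = -17.7764 < 0 → local maximum

Critical points: x = -sqrt(79)/6 - 7/6 ≈ -2.6480 (local minimum); x = -7/6 + sqrt(79)/6 ≈ 0.3147 (local maximum)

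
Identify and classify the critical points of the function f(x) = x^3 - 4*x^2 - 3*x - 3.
f'(x) = 3*x^2 - 8*x - 3

Solve f'(x) = 0:
  Factor: 3*x^2 - 8*x - 3 = (x - 3)*(3*x + 1) = 0.
  ⇒ x = -1/3, 3

f''(x) = 6*x - 8
Second-derivative test at each critical point:
  f''(-1/3) = -10 < 0 → local maximum
  f''(3) = 10 > 0 → local minimum

Critical points: x = -1/3 (local maximum); x = 3 (local minimum)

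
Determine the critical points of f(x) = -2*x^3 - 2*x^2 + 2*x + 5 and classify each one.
f'(x) = -6*x^2 - 4*x + 2

Solve f'(x) = 0:
  Factor: -6*x^2 - 4*x + 2 = -2*(x + 1)*(3*x - 1) = 0.
  ⇒ x = -1, 1/3

f''(x) = -12*x - 4
Second-derivative test at each critical point:
  f''(-1) = 8 > 0 → local minimum
  f''(1/3) = -8 < 0 → local maximum

Critical points: x = -1 (local minimum); x = 1/3 (local maximum)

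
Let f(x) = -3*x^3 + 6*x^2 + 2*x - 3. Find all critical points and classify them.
f'(x) = -9*x^2 + 12*x + 2

Solve f'(x) = 0:
  9*x^2 - 12*x - 2 = 0 has no rational roots; quadratic formula: x = (12 ± √216)/18.
  ⇒ x = 2/3 - sqrt(6)/3 ≈ -0.1498, 2/3 + sqrt(6)/3 ≈ 1.4832

f''(x) = 12 - 18*x
Second-derivative test at each critical point:
  f''(-0.1498) = 14.6969 > 0 → local minimum
  f''(1.4832) = -14.6969 < 0 → local maximum

Critical points: x = 2/3 - sqrt(6)/3 ≈ -0.1498 (local minimum); x = 2/3 + sqrt(6)/3 ≈ 1.4832 (local maximum)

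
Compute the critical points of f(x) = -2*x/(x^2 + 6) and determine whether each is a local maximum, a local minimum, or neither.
f'(x) = 2*(x^2 - 6)/(x^2 + 6)^2

Solve f'(x) = 0:
  f'(x) = 2*(x^2 - 6)/(x^2 + 6)^2; the denominator is positive wherever f is defined, so f'(x) = 0 ⇔ 2*x^2 - 12 = 0.
  Factor: 2*x^2 - 12 = 2*(x^2 - 6); x^2 - 6 = 0 has no rational roots; quadratic formula: x = (0 ± √24)/2.
  ⇒ x = -sqrt(6) ≈ -2.4495, sqrt(6) ≈ 2.4495

f''(x) = 4*x*(18 - x^2)/(x^2 + 6)^3
Second-derivative test at each critical point:
  f''(-2.4495) = -0.0680 < 0 → local maximum
  f''(2.4495) = 0.0680 > 0 → local minimum

Critical points: x = -sqrt(6) ≈ -2.4495 (local maximum); x = sqrt(6) ≈ 2.4495 (local minimum)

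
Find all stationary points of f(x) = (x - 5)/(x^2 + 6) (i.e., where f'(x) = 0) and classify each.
f'(x) = (x^2 - 2*x*(x - 5) + 6)/(x^2 + 6)^2

Solve f'(x) = 0:
  f'(x) = -(x^2 - 10*x - 6)/(x^2 + 6)^2; the denominator is positive wherever f is defined, so f'(x) = 0 ⇔ -x^2 + 10*x + 6 = 0.
  x^2 - 10*x - 6 = 0 has no rational roots; quadratic formula: x = (10 ± √124)/2.
  ⇒ x = 5 - sqrt(31) ≈ -0.5678, 5 + sqrt(31) ≈ 10.5678

f''(x) = 2*(4*x^2*(x - 5) + (5 - 3*x)*(x^2 + 6))/(x^2 + 6)^3
Second-derivative test at each critical point:
  f''(-0.5678) = 0.2786 > 0 → local minimum
  f''(10.5678) = -0.0008 < 0 → local maximum

Critical points: x = 5 - sqrt(31) ≈ -0.5678 (local minimum); x = 5 + sqrt(31) ≈ 10.5678 (local maximum)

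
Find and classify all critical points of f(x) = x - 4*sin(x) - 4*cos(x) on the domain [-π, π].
f'(x) = -4*sqrt(2)*cos(x + pi/4) + 1

Solve f'(x) = 0 on [-π, π]:
  f'(x) = 0 ⇔ 4*sin(x) - 4*cos(x) = -1. Write the left side as R·cos(x + φ) with R = √((-4)² + (-4)²) = 4*sqrt(2), cos φ = -sqrt(2)/2, sin φ = -sqrt(2)/2; then cos(x + φ) = -sqrt(2)/8. Solve for x and keep the solutions lying in [-π, π].
  ⇒ x = -pi + atan((-sqrt(31) - 1)/(1 - sqrt(31))) ≈ -2.1785, atan((-1 + sqrt(31))/(1 + sqrt(31))) ≈ 0.6077

f''(x) = 4*sqrt(2)*sin(x + pi/4)
Second-derivative test at each critical point:
  f''(-2.1785) = -5.5678 < 0 → local maximum
  f''(0.6077) = 5.5678 > 0 → local minimum

Critical points: x = -pi + atan((-sqrt(31) - 1)/(1 - sqrt(31))) ≈ -2.1785 (local maximum); x = atan((-1 + sqrt(31))/(1 + sqrt(31))) ≈ 0.6077 (local minimum)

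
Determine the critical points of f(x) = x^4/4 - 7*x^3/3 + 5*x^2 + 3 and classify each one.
f'(x) = x*(x^2 - 7*x + 10)

Solve f'(x) = 0:
  Factor: x^3 - 7*x^2 + 10*x = x*(x - 5)*(x - 2) = 0.
  ⇒ x = 0, 2, 5

f''(x) = 3*x^2 - 14*x + 10
Second-derivative test at each critical point:
  f''(0) = 10 > 0 → local minimum
  f''(2) = -6 < 0 → local maximum
  f''(5) = 15 > 0 → local minimum

Critical points: x = 0 (local minimum); x = 2 (local maximum); x = 5 (local minimum)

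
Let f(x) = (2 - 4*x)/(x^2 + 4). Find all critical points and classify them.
f'(x) = 4*(x^2 - x - 4)/(x^4 + 8*x^2 + 16)

Solve f'(x) = 0:
  f'(x) = 4*(x^2 - x - 4)/(x^2 + 4)^2; the denominator is positive wherever f is defined, so f'(x) = 0 ⇔ 4*x^2 - 4*x - 16 = 0.
  Factor: 4*x^2 - 4*x - 16 = 4*(x^2 - x - 4); x^2 - x - 4 = 0 has no rational roots; quadratic formula: x = (1 ± √17)/2.
  ⇒ x = 1/2 - sqrt(17)/2 ≈ -1.5616, 1/2 + sqrt(17)/2 ≈ 2.5616

f''(x) = 4*(4*x^2*(1 - 2*x) + (6*x - 1)*(x^2 + 4))/(x^2 + 4)^3
Second-derivative test at each critical point:
  f''(-1.5616) = -0.3979 < 0 → local maximum
  f''(2.5616) = 0.1479 > 0 → local minimum

Critical points: x = 1/2 - sqrt(17)/2 ≈ -1.5616 (local maximum); x = 1/2 + sqrt(17)/2 ≈ 2.5616 (local minimum)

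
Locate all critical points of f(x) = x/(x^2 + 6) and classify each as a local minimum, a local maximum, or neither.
f'(x) = (6 - x^2)/(x^4 + 12*x^2 + 36)

Solve f'(x) = 0:
  f'(x) = -(x^2 - 6)/(x^2 + 6)^2; the denominator is positive wherever f is defined, so f'(x) = 0 ⇔ 6 - x^2 = 0.
  x^2 - 6 = 0 has no rational roots; quadratic formula: x = (0 ± √24)/2.
  ⇒ x = -sqrt(6) ≈ -2.4495, sqrt(6) ≈ 2.4495

f''(x) = 2*x*(x^2 - 18)/(x^2 + 6)^3
Second-derivative test at each critical point:
  f''(-2.4495) = 0.0340 > 0 → local minimum
  f''(2.4495) = -0.0340 < 0 → local maximum

Critical points: x = -sqrt(6) ≈ -2.4495 (local minimum); x = sqrt(6) ≈ 2.4495 (local maximum)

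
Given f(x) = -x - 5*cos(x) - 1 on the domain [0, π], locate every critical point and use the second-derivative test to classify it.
f'(x) = 5*sin(x) - 1

Solve f'(x) = 0 on [0, π]:
  f'(x) = 0 ⇔ sin(x) = 1/5, i.e. x = arcsin(1/5) + 2nπ or x = π − arcsin(1/5) + 2nπ; keep the solutions lying in [0, π].
  ⇒ x = asin(1/5) ≈ 0.2014, pi - asin(1/5) ≈ 2.9402

f''(x) = 5*cos(x)
Second-derivative test at each critical point:
  f''(0.2014) = 4.8990 > 0 → local minimum
  f''(2.9402) = -4.8990 < 0 → local maximum

Critical points: x = asin(1/5) ≈ 0.2014 (local minimum); x = pi - asin(1/5) ≈ 2.9402 (local maximum)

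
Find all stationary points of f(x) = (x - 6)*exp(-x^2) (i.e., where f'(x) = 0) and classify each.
f'(x) = (-2*x*(x - 6) + 1)*exp(-x^2)

Solve f'(x) = 0:
  f'(x) = (-2*x^2 + 12*x + 1)·exp(-x^2) and exp(-x^2) > 0 for every x, so f'(x) = 0 ⇔ -2*x^2 + 12*x + 1 = 0.
  2*x^2 - 12*x - 1 = 0 has no rational roots; quadratic formula: x = (12 ± √152)/4.
  ⇒ x = 3 - sqrt(38)/2 ≈ -0.0822, 3 + sqrt(38)/2 ≈ 6.0822

f''(x) = 2*(2*x^2*(x - 6) - 3*x + 6)*exp(-x^2)
Second-derivative test at each critical point:
  f''(-0.0822) = 12.2458 > 0 → local minimum
  f''(6.0822) = -1.059e-15 < 0 → local maximum

Critical points: x = 3 - sqrt(38)/2 ≈ -0.0822 (local minimum); x = 3 + sqrt(38)/2 ≈ 6.0822 (local maximum)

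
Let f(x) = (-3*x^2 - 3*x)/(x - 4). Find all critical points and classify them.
f'(x) = 3*(-x^2 + 8*x + 4)/(x^2 - 8*x + 16)

Solve f'(x) = 0:
  f'(x) = -3*(x^2 - 8*x - 4)/(x - 4)^2; the denominator is positive wherever f is defined, so f'(x) = 0 ⇔ -3*x^2 + 24*x + 12 = 0.
  Factor: -3*x^2 + 24*x + 12 = -3*(x^2 - 8*x - 4); x^2 - 8*x - 4 = 0 has no rational roots; quadratic formula: x = (8 ± √80)/2.
  ⇒ x = 4 - 2*sqrt(5) ≈ -0.4721, 4 + 2*sqrt(5) ≈ 8.4721

f''(x) = -120/(x^3 - 12*x^2 + 48*x - 64)
Second-derivative test at each critical point:
  f''(-0.4721) = 1.3416 > 0 → local minimum
  f''(8.4721) = -1.3416 < 0 → local maximum

Critical points: x = 4 - 2*sqrt(5) ≈ -0.4721 (local minimum); x = 4 + 2*sqrt(5) ≈ 8.4721 (local maximum)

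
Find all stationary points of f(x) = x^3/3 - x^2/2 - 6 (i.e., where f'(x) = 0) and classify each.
f'(x) = x*(x - 1)

Solve f'(x) = 0:
  Factor: x^2 - x = x*(x - 1) = 0.
  ⇒ x = 0, 1

f''(x) = 2*x - 1
Second-derivative test at each critical point:
  f''(0) = -1 < 0 → local maximum
  f''(1) = 1 > 0 → local minimum

Critical points: x = 0 (local maximum); x = 1 (local minimum)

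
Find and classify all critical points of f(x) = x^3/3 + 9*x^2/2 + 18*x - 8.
f'(x) = x^2 + 9*x + 18

Solve f'(x) = 0:
  Factor: x^2 + 9*x + 18 = (x + 3)*(x + 6) = 0.
  ⇒ x = -6, -3

f''(x) = 2*x + 9
Second-derivative test at each critical point:
  f''(-6) = -3 < 0 → local maximum
  f''(-3) = 3 > 0 → local minimum

Critical points: x = -6 (local maximum); x = -3 (local minimum)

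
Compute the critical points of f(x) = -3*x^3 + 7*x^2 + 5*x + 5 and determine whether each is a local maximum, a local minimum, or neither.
f'(x) = -9*x^2 + 14*x + 5

Solve f'(x) = 0:
  9*x^2 - 14*x - 5 = 0 has no rational roots; quadratic formula: x = (14 ± √376)/18.
  ⇒ x = 7/9 - sqrt(94)/9 ≈ -0.2995, 7/9 + sqrt(94)/9 ≈ 1.8550

f''(x) = 14 - 18*x
Second-derivative test at each critical point:
  f''(-0.2995) = 19.3907 > 0 → local minimum
  f''(1.8550) = -19.3907 < 0 → local maximum

Critical points: x = 7/9 - sqrt(94)/9 ≈ -0.2995 (local minimum); x = 7/9 + sqrt(94)/9 ≈ 1.8550 (local maximum)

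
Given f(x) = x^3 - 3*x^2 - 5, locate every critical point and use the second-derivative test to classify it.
f'(x) = 3*x*(x - 2)

Solve f'(x) = 0:
  Factor: 3*x^2 - 6*x = 3*x*(x - 2) = 0.
  ⇒ x = 0, 2

f''(x) = 6*x - 6
Second-derivative test at each critical point:
  f''(0) = -6 < 0 → local maximum
  f''(2) = 6 > 0 → local minimum

Critical points: x = 0 (local maximum); x = 2 (local minimum)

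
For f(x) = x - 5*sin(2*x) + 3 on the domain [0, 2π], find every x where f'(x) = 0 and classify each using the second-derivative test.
f'(x) = 1 - 10*cos(2*x)

Solve f'(x) = 0 on [0, 2π]:
  f'(x) = 0 ⇔ cos(2*x) = 1/10, i.e. 2*x = ±arccos(1/10) + 2nπ; keep the solutions lying in [0, 2π].
  ⇒ x = acos(1/10)/2 ≈ 0.7353, pi - acos(1/10)/2 ≈ 2.4063, acos(1/10)/2 + pi ≈ 3.8769, -acos(1/10)/2 + 2*pi ≈ 5.5479

f''(x) = 20*sin(2*x)
Second-derivative test at each critical point:
  f''(0.7353) = 19.8997 > 0 → local minimum
  f''(2.4063) = -19.8997 < 0 → local maximum
  f''(3.8769) = 19.8997 > 0 → local minimum
  f''(5.5479) = -19.8997 < 0 → local maximum

Critical points: x = acos(1/10)/2 ≈ 0.7353 (local minimum); x = pi - acos(1/10)/2 ≈ 2.4063 (local maximum); x = acos(1/10)/2 + pi ≈ 3.8769 (local minimum); x = -acos(1/10)/2 + 2*pi ≈ 5.5479 (local maximum)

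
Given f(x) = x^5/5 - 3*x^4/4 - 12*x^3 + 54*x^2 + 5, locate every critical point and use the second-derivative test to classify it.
f'(x) = x*(x^3 - 3*x^2 - 36*x + 108)

Solve f'(x) = 0:
  Factor: x^4 - 3*x^3 - 36*x^2 + 108*x = x*(x - 6)*(x - 3)*(x + 6) = 0.
  ⇒ x = -6, 0, 3, 6

f''(x) = 4*x^3 - 9*x^2 - 72*x + 108
Second-derivative test at each critical point:
  f''(-6) = -648 < 0 → local maximum
  f''(0) = 108 > 0 → local minimum
  f''(3) = -81 < 0 → local maximum
  f''(6) = 216 > 0 → local minimum

Critical points: x = -6 (local maximum); x = 0 (local minimum); x = 3 (local maximum); x = 6 (local minimum)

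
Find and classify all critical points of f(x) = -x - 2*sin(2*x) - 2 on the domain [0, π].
f'(x) = 8*sin(x)^2 - 5

Solve f'(x) = 0 on [0, π]:
  f'(x) = 0 ⇔ cos(2*x) = -1/4, i.e. 2*x = ±arccos(-1/4) + 2nπ; keep the solutions lying in [0, π].
  ⇒ x = acos(-1/4)/2 ≈ 0.9117, pi - acos(-1/4)/2 ≈ 2.2299

f''(x) = 8*sin(2*x)
Second-derivative test at each critical point:
  f''(0.9117) = 7.7460 > 0 → local minimum
  f''(2.2299) = -7.7460 < 0 → local maximum

Critical points: x = acos(-1/4)/2 ≈ 0.9117 (local minimum); x = pi - acos(-1/4)/2 ≈ 2.2299 (local maximum)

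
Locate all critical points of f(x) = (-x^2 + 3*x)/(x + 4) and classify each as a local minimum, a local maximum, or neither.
f'(x) = (-x^2 - 8*x + 12)/(x^2 + 8*x + 16)

Solve f'(x) = 0:
  f'(x) = -(x^2 + 8*x - 12)/(x + 4)^2; the denominator is positive wherever f is defined, so f'(x) = 0 ⇔ -x^2 - 8*x + 12 = 0.
  x^2 + 8*x - 12 = 0 has no rational roots; quadratic formula: x = (-8 ± √112)/2.
  ⇒ x = -2*sqrt(7) - 4 ≈ -9.2915, -4 + 2*sqrt(7) ≈ 1.2915

f''(x) = -56/(x^3 + 12*x^2 + 48*x + 64)
Second-derivative test at each critical point:
  f''(-9.2915) = 0.3780 > 0 → local minimum
  f''(1.2915) = -0.3780 < 0 → local maximum

Critical points: x = -2*sqrt(7) - 4 ≈ -9.2915 (local minimum); x = -4 + 2*sqrt(7) ≈ 1.2915 (local maximum)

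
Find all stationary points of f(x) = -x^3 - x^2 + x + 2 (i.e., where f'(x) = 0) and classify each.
f'(x) = -3*x^2 - 2*x + 1

Solve f'(x) = 0:
  Factor: -3*x^2 - 2*x + 1 = -(x + 1)*(3*x - 1) = 0.
  ⇒ x = -1, 1/3

f''(x) = -6*x - 2
Second-derivative test at each critical point:
  f''(-1) = 4 > 0 → local minimum
  f''(1/3) = -4 < 0 → local maximum

Critical points: x = -1 (local minimum); x = 1/3 (local maximum)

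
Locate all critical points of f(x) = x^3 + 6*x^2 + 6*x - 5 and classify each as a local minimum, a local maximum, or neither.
f'(x) = 3*x^2 + 12*x + 6

Solve f'(x) = 0:
  Factor: 3*x^2 + 12*x + 6 = 3*(x^2 + 4*x + 2); x^2 + 4*x + 2 = 0 has no rational roots; quadratic formula: x = (-4 ± √8)/2.
  ⇒ x = -2 - sqrt(2) ≈ -3.4142, -2 + sqrt(2) ≈ -0.5858

f''(x) = 6*x + 12
Second-derivative test at each critical point:
  f''(-3.4142) = -8.4853 < 0 → local maximum
  f''(-0.5858) = 8.4853 > 0 → local minimum

Critical points: x = -2 - sqrt(2) ≈ -3.4142 (local maximum); x = -2 + sqrt(2) ≈ -0.5858 (local minimum)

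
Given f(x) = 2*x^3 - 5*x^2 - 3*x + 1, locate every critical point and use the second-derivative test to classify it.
f'(x) = 6*x^2 - 10*x - 3

Solve f'(x) = 0:
  6*x^2 - 10*x - 3 = 0 has no rational roots; quadratic formula: x = (10 ± √172)/12.
  ⇒ x = 5/6 - sqrt(43)/6 ≈ -0.2596, 5/6 + sqrt(43)/6 ≈ 1.9262

f''(x) = 12*x - 10
Second-derivative test at each critical point:
  f''(-0.2596) = -13.1149 < 0 → local maximum
  f''(1.9262) = 13.1149 > 0 → local minimum

Critical points: x = 5/6 - sqrt(43)/6 ≈ -0.2596 (local maximum); x = 5/6 + sqrt(43)/6 ≈ 1.9262 (local minimum)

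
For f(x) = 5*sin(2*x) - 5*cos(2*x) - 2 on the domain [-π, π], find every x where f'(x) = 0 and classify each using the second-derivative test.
f'(x) = 10*sqrt(2)*sin(2*x + pi/4)

Solve f'(x) = 0 on [-π, π]:
  f'(x) = 0 ⇔ 5*cos(2*x) = -5*sin(2*x) ⇔ tan(2*x) = -1, i.e. 2*x = arctan(-1) + nπ; keep the solutions lying in [-π, π].
  ⇒ x = -5*pi/8 ≈ -1.9635, -pi/8 ≈ -0.3927, 3*pi/8 ≈ 1.1781, 7*pi/8 ≈ 2.7489

f''(x) = 20*sqrt(2)*cos(2*x + pi/4)
Second-derivative test at each critical point:
  f''(-1.9635) = -28.2843 < 0 → local maximum
  f''(-0.3927) = 28.2843 > 0 → local minimum
  f''(1.1781) = -28.2843 < 0 → local maximum
  f''(2.7489) = 28.2843 > 0 → local minimum

Critical points: x = -5*pi/8 ≈ -1.9635 (local maximum); x = -pi/8 ≈ -0.3927 (local minimum); x = 3*pi/8 ≈ 1.1781 (local maximum); x = 7*pi/8 ≈ 2.7489 (local minimum)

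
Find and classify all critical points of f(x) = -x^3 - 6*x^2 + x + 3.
f'(x) = -3*x^2 - 12*x + 1

Solve f'(x) = 0:
  3*x^2 + 12*x - 1 = 0 has no rational roots; quadratic formula: x = (-12 ± √156)/6.
  ⇒ x = -sqrt(39)/3 - 2 ≈ -4.0817, -2 + sqrt(39)/3 ≈ 0.0817

f''(x) = -6*x - 12
Second-derivative test at each critical point:
  f''(-4.0817) = 12.4900 > 0 → local minimum
  f''(0.0817) = -12.4900 < 0 → local maximum

Critical points: x = -sqrt(39)/3 - 2 ≈ -4.0817 (local minimum); x = -2 + sqrt(39)/3 ≈ 0.0817 (local maximum)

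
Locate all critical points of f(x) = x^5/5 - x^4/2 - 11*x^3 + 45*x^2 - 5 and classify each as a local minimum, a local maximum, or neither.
f'(x) = x*(x^3 - 2*x^2 - 33*x + 90)

Solve f'(x) = 0:
  Factor: x^4 - 2*x^3 - 33*x^2 + 90*x = x*(x - 5)*(x - 3)*(x + 6) = 0.
  ⇒ x = -6, 0, 3, 5

f''(x) = 4*x^3 - 6*x^2 - 66*x + 90
Second-derivative test at each critical point:
  f''(-6) = -594 < 0 → local maximum
  f''(0) = 90 > 0 → local minimum
  f''(3) = -54 < 0 → local maximum
  f''(5) = 110 > 0 → local minimum

Critical points: x = -6 (local maximum); x = 0 (local minimum); x = 3 (local maximum); x = 5 (local minimum)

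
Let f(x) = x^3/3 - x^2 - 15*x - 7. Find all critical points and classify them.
f'(x) = x^2 - 2*x - 15

Solve f'(x) = 0:
  Factor: x^2 - 2*x - 15 = (x - 5)*(x + 3) = 0.
  ⇒ x = -3, 5

f''(x) = 2*x - 2
Second-derivative test at each critical point:
  f''(-3) = -8 < 0 → local maximum
  f''(5) = 8 > 0 → local minimum

Critical points: x = -3 (local maximum); x = 5 (local minimum)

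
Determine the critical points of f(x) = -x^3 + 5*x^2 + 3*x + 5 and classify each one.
f'(x) = -3*x^2 + 10*x + 3

Solve f'(x) = 0:
  3*x^2 - 10*x - 3 = 0 has no rational roots; quadratic formula: x = (10 ± √136)/6.
  ⇒ x = 5/3 - sqrt(34)/3 ≈ -0.2770, 5/3 + sqrt(34)/3 ≈ 3.6103

f''(x) = 10 - 6*x
Second-derivative test at each critical point:
  f''(-0.2770) = 11.6619 > 0 → local minimum
  f''(3.6103) = -11.6619 < 0 → local maximum

Critical points: x = 5/3 - sqrt(34)/3 ≈ -0.2770 (local minimum); x = 5/3 + sqrt(34)/3 ≈ 3.6103 (local maximum)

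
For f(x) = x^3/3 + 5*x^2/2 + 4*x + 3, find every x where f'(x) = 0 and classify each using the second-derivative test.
f'(x) = x^2 + 5*x + 4

Solve f'(x) = 0:
  Factor: x^2 + 5*x + 4 = (x + 1)*(x + 4) = 0.
  ⇒ x = -4, -1

f''(x) = 2*x + 5
Second-derivative test at each critical point:
  f''(-4) = -3 < 0 → local maximum
  f''(-1) = 3 > 0 → local minimum

Critical points: x = -4 (local maximum); x = -1 (local minimum)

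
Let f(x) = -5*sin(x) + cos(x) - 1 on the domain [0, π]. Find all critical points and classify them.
f'(x) = -sin(x) - 5*cos(x)

Solve f'(x) = 0 on [0, π]:
  f'(x) = 0 ⇔ -5*cos(x) = sin(x) ⇔ tan(x) = -5, i.e. x = arctan(-5) + nπ; keep the solutions lying in [0, π].
  ⇒ x = pi - atan(5) ≈ 1.7682

f''(x) = 5*sin(x) - cos(x)
Second-derivative test at each critical point:
  f''(1.7682) = 5.0990 > 0 → local minimum

Critical points: x = pi - atan(5) ≈ 1.7682 (local minimum)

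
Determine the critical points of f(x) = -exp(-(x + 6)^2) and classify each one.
f'(x) = 2*(x + 6)*exp(-(x + 6)^2)

Solve f'(x) = 0:
  f'(x) = (2*x + 12)·exp(-(x + 6)^2) and exp(-(x + 6)^2) > 0 for every x, so f'(x) = 0 ⇔ 2*x + 12 = 0.
  Factor: 2*x + 12 = 2*(x + 6) = 0.
  ⇒ x = -6

f''(x) = 2*(1 - 2*(x + 6)^2)*exp(-(x + 6)^2)
Second-derivative test at each critical point:
  f''(-6) = 2 > 0 → local minimum

Critical points: x = -6 (local minimum)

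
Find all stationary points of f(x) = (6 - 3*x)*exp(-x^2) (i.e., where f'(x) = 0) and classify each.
f'(x) = 3*(2*x*(x - 2) - 1)*exp(-x^2)

Solve f'(x) = 0:
  f'(x) = (6*x^2 - 12*x - 3)·exp(-x^2) and exp(-x^2) > 0 for every x, so f'(x) = 0 ⇔ 6*x^2 - 12*x - 3 = 0.
  Factor: 6*x^2 - 12*x - 3 = 3*(2*x^2 - 4*x - 1); 2*x^2 - 4*x - 1 = 0 has no rational roots; quadratic formula: x = (4 ± √24)/4.
  ⇒ x = 1 - sqrt(6)/2 ≈ -0.2247, 1 + sqrt(6)/2 ≈ 2.2247

f''(x) = 6*(2*x^2*(2 - x) + 3*x - 2)*exp(-x^2)
Second-derivative test at each critical point:
  f''(-0.2247) = -13.9730 < 0 → local maximum
  f''(2.2247) = 0.1042 > 0 → local minimum

Critical points: x = 1 - sqrt(6)/2 ≈ -0.2247 (local maximum); x = 1 + sqrt(6)/2 ≈ 2.2247 (local minimum)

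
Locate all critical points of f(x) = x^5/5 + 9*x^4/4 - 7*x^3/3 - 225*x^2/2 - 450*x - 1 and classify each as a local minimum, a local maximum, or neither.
f'(x) = x^4 + 9*x^3 - 7*x^2 - 225*x - 450

Solve f'(x) = 0:
  Factor: x^4 + 9*x^3 - 7*x^2 - 225*x - 450 = (x - 5)*(x + 3)*(x + 5)*(x + 6) = 0.
  ⇒ x = -6, -5, -3, 5

f''(x) = 4*x^3 + 27*x^2 - 14*x - 225
Second-derivative test at each critical point:
  f''(-6) = -33 < 0 → local maximum
  f''(-5) = 20 > 0 → local minimum
  f''(-3) = -48 < 0 → local maximum
  f''(5) = 880 > 0 → local minimum

Critical points: x = -6 (local maximum); x = -5 (local minimum); x = -3 (local maximum); x = 5 (local minimum)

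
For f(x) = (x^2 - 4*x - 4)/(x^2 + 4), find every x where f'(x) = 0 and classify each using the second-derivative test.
f'(x) = 4*(x^2 + 4*x - 4)/(x^4 + 8*x^2 + 16)

Solve f'(x) = 0:
  f'(x) = 4*(x^2 + 4*x - 4)/(x^2 + 4)^2; the denominator is positive wherever f is defined, so f'(x) = 0 ⇔ 4*x^2 + 16*x - 16 = 0.
  Factor: 4*x^2 + 16*x - 16 = 4*(x^2 + 4*x - 4); x^2 + 4*x - 4 = 0 has no rational roots; quadratic formula: x = (-4 ± √32)/2.
  ⇒ x = -2*sqrt(2) - 2 ≈ -4.8284, -2 + 2*sqrt(2) ≈ 0.8284

f''(x) = 8*(-x^3 - 6*x^2 + 12*x + 8)/(x^6 + 12*x^4 + 48*x^2 + 64)
Second-derivative test at each critical point:
  f''(-4.8284) = -0.0303 < 0 → local maximum
  f''(0.8284) = 1.0303 > 0 → local minimum

Critical points: x = -2*sqrt(2) - 2 ≈ -4.8284 (local maximum); x = -2 + 2*sqrt(2) ≈ 0.8284 (local minimum)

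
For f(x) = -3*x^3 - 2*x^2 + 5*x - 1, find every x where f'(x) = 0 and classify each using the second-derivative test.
f'(x) = -9*x^2 - 4*x + 5

Solve f'(x) = 0:
  Factor: -9*x^2 - 4*x + 5 = -(x + 1)*(9*x - 5) = 0.
  ⇒ x = -1, 5/9

f''(x) = -18*x - 4
Second-derivative test at each critical point:
  f''(-1) = 14 > 0 → local minimum
  f''(5/9) = -14 < 0 → local maximum

Critical points: x = -1 (local minimum); x = 5/9 (local maximum)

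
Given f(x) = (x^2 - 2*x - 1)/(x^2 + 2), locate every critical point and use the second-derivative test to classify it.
f'(x) = 2*(x^2 + 3*x - 2)/(x^4 + 4*x^2 + 4)

Solve f'(x) = 0:
  f'(x) = 2*(x^2 + 3*x - 2)/(x^2 + 2)^2; the denominator is positive wherever f is defined, so f'(x) = 0 ⇔ 2*x^2 + 6*x - 4 = 0.
  Factor: 2*x^2 + 6*x - 4 = 2*(x^2 + 3*x - 2); x^2 + 3*x - 2 = 0 has no rational roots; quadratic formula: x = (-3 ± √17)/2.
  ⇒ x = -sqrt(17)/2 - 3/2 ≈ -3.5616, -3/2 + sqrt(17)/2 ≈ 0.5616

f''(x) = 2*(-2*x^3 - 9*x^2 + 12*x + 6)/(x^6 + 6*x^4 + 12*x^2 + 8)
Second-derivative test at each critical point:
  f''(-3.5616) = -0.0382 < 0 → local maximum
  f''(0.5616) = 1.5382 > 0 → local minimum

Critical points: x = -sqrt(17)/2 - 3/2 ≈ -3.5616 (local maximum); x = -3/2 + sqrt(17)/2 ≈ 0.5616 (local minimum)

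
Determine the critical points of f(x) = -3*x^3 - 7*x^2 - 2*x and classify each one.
f'(x) = -9*x^2 - 14*x - 2

Solve f'(x) = 0:
  9*x^2 + 14*x + 2 = 0 has no rational roots; quadratic formula: x = (-14 ± √124)/18.
  ⇒ x = -7/9 - sqrt(31)/9 ≈ -1.3964, -7/9 + sqrt(31)/9 ≈ -0.1591

f''(x) = -18*x - 14
Second-derivative test at each critical point:
  f''(-1.3964) = 11.1355 > 0 → local minimum
  f''(-0.1591) = -11.1355 < 0 → local maximum

Critical points: x = -7/9 - sqrt(31)/9 ≈ -1.3964 (local minimum); x = -7/9 + sqrt(31)/9 ≈ -0.1591 (local maximum)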